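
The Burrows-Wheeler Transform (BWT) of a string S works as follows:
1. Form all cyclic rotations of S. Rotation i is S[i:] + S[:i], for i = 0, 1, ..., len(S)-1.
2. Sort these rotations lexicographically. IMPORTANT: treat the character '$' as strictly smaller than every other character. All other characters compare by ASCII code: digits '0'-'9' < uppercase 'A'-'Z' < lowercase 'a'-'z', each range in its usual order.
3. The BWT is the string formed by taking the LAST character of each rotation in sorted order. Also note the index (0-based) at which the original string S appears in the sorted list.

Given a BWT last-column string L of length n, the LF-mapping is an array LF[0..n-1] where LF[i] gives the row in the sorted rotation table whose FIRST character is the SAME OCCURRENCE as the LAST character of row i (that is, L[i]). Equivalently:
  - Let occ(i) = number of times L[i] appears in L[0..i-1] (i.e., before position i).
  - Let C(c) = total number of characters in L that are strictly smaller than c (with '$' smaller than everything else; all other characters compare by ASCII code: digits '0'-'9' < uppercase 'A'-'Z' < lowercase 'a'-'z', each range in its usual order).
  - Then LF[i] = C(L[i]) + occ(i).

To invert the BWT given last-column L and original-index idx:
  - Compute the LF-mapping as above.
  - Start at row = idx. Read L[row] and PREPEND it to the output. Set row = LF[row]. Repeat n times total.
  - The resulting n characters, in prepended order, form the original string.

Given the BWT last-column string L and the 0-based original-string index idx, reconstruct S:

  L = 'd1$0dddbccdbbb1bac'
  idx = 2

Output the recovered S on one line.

LF mapping: 13 2 0 1 14 15 16 5 10 11 17 6 7 8 3 9 4 12
Walk LF starting at row 2, prepending L[row]:
  step 1: row=2, L[2]='$', prepend. Next row=LF[2]=0
  step 2: row=0, L[0]='d', prepend. Next row=LF[0]=13
  step 3: row=13, L[13]='b', prepend. Next row=LF[13]=8
  step 4: row=8, L[8]='c', prepend. Next row=LF[8]=10
  step 5: row=10, L[10]='d', prepend. Next row=LF[10]=17
  step 6: row=17, L[17]='c', prepend. Next row=LF[17]=12
  step 7: row=12, L[12]='b', prepend. Next row=LF[12]=7
  step 8: row=7, L[7]='b', prepend. Next row=LF[7]=5
  step 9: row=5, L[5]='d', prepend. Next row=LF[5]=15
  step 10: row=15, L[15]='b', prepend. Next row=LF[15]=9
  step 11: row=9, L[9]='c', prepend. Next row=LF[9]=11
  step 12: row=11, L[11]='b', prepend. Next row=LF[11]=6
  step 13: row=6, L[6]='d', prepend. Next row=LF[6]=16
  step 14: row=16, L[16]='a', prepend. Next row=LF[16]=4
  step 15: row=4, L[4]='d', prepend. Next row=LF[4]=14
  step 16: row=14, L[14]='1', prepend. Next row=LF[14]=3
  step 17: row=3, L[3]='0', prepend. Next row=LF[3]=1
  step 18: row=1, L[1]='1', prepend. Next row=LF[1]=2
Reversed output: 101dadbcbdbbcdcbd$

Answer: 101dadbcbdbbcdcbd$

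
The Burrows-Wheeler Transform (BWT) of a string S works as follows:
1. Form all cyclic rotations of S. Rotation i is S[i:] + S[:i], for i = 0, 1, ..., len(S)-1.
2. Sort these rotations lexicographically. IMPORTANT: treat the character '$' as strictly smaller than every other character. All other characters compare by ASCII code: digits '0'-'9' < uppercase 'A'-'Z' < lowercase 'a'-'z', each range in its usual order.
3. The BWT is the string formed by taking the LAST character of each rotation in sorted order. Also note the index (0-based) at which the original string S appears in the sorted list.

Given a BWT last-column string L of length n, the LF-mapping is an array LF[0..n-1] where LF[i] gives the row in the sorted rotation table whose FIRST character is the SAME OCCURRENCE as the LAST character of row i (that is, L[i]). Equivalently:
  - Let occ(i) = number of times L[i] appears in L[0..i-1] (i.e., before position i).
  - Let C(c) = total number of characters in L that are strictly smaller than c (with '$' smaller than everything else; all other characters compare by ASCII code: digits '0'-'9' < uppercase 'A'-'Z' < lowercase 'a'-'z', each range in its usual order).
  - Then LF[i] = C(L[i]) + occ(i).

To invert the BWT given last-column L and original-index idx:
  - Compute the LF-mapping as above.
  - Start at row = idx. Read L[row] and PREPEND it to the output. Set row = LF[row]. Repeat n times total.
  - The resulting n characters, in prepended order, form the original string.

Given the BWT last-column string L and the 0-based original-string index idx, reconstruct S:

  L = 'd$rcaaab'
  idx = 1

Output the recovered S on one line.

LF mapping: 6 0 7 5 1 2 3 4
Walk LF starting at row 1, prepending L[row]:
  step 1: row=1, L[1]='$', prepend. Next row=LF[1]=0
  step 2: row=0, L[0]='d', prepend. Next row=LF[0]=6
  step 3: row=6, L[6]='a', prepend. Next row=LF[6]=3
  step 4: row=3, L[3]='c', prepend. Next row=LF[3]=5
  step 5: row=5, L[5]='a', prepend. Next row=LF[5]=2
  step 6: row=2, L[2]='r', prepend. Next row=LF[2]=7
  step 7: row=7, L[7]='b', prepend. Next row=LF[7]=4
  step 8: row=4, L[4]='a', prepend. Next row=LF[4]=1
Reversed output: abracad$

Answer: abracad$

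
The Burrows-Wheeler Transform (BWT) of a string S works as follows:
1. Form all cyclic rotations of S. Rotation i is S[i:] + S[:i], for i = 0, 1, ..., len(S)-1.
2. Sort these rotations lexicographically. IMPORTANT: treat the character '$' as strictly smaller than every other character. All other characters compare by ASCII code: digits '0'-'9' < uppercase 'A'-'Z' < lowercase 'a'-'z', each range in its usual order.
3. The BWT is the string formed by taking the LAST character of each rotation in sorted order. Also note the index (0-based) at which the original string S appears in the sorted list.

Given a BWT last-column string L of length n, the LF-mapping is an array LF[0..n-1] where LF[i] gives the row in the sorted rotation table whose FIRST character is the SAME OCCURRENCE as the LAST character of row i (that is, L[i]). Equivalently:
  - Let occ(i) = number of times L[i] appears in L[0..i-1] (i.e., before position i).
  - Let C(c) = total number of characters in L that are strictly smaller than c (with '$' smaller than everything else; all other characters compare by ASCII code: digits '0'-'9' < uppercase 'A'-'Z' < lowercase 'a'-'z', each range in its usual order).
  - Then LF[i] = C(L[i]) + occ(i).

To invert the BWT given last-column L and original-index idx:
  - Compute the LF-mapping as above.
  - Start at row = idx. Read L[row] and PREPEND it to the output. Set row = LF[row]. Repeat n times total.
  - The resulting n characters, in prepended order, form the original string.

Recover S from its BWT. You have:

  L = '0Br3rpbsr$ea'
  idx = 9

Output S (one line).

Answer: raspberr3B0$

Derivation:
LF mapping: 1 3 8 2 9 7 5 11 10 0 6 4
Walk LF starting at row 9, prepending L[row]:
  step 1: row=9, L[9]='$', prepend. Next row=LF[9]=0
  step 2: row=0, L[0]='0', prepend. Next row=LF[0]=1
  step 3: row=1, L[1]='B', prepend. Next row=LF[1]=3
  step 4: row=3, L[3]='3', prepend. Next row=LF[3]=2
  step 5: row=2, L[2]='r', prepend. Next row=LF[2]=8
  step 6: row=8, L[8]='r', prepend. Next row=LF[8]=10
  step 7: row=10, L[10]='e', prepend. Next row=LF[10]=6
  step 8: row=6, L[6]='b', prepend. Next row=LF[6]=5
  step 9: row=5, L[5]='p', prepend. Next row=LF[5]=7
  step 10: row=7, L[7]='s', prepend. Next row=LF[7]=11
  step 11: row=11, L[11]='a', prepend. Next row=LF[11]=4
  step 12: row=4, L[4]='r', prepend. Next row=LF[4]=9
Reversed output: raspberr3B0$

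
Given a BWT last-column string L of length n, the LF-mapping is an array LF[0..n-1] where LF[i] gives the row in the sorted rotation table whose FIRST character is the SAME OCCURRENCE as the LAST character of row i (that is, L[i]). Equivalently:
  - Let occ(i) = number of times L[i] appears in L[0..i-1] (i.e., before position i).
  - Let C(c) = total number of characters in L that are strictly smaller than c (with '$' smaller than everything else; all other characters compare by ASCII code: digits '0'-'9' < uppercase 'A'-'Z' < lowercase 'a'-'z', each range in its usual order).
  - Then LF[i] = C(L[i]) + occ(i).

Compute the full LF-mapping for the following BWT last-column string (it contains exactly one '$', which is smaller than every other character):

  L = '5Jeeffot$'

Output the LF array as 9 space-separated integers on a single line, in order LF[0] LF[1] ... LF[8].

Char counts: '$':1, '5':1, 'J':1, 'e':2, 'f':2, 'o':1, 't':1
C (first-col start): C('$')=0, C('5')=1, C('J')=2, C('e')=3, C('f')=5, C('o')=7, C('t')=8
L[0]='5': occ=0, LF[0]=C('5')+0=1+0=1
L[1]='J': occ=0, LF[1]=C('J')+0=2+0=2
L[2]='e': occ=0, LF[2]=C('e')+0=3+0=3
L[3]='e': occ=1, LF[3]=C('e')+1=3+1=4
L[4]='f': occ=0, LF[4]=C('f')+0=5+0=5
L[5]='f': occ=1, LF[5]=C('f')+1=5+1=6
L[6]='o': occ=0, LF[6]=C('o')+0=7+0=7
L[7]='t': occ=0, LF[7]=C('t')+0=8+0=8
L[8]='$': occ=0, LF[8]=C('$')+0=0+0=0

Answer: 1 2 3 4 5 6 7 8 0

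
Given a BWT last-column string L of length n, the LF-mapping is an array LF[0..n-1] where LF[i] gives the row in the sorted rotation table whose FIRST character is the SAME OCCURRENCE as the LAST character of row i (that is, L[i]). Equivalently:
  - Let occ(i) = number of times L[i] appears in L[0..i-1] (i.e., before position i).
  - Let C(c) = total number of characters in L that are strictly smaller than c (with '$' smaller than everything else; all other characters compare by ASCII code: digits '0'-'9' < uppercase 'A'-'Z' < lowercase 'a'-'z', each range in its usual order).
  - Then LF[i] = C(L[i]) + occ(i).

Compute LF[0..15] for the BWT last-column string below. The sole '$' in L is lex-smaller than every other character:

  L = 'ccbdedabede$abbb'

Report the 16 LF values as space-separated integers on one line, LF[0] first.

Char counts: '$':1, 'a':2, 'b':5, 'c':2, 'd':3, 'e':3
C (first-col start): C('$')=0, C('a')=1, C('b')=3, C('c')=8, C('d')=10, C('e')=13
L[0]='c': occ=0, LF[0]=C('c')+0=8+0=8
L[1]='c': occ=1, LF[1]=C('c')+1=8+1=9
L[2]='b': occ=0, LF[2]=C('b')+0=3+0=3
L[3]='d': occ=0, LF[3]=C('d')+0=10+0=10
L[4]='e': occ=0, LF[4]=C('e')+0=13+0=13
L[5]='d': occ=1, LF[5]=C('d')+1=10+1=11
L[6]='a': occ=0, LF[6]=C('a')+0=1+0=1
L[7]='b': occ=1, LF[7]=C('b')+1=3+1=4
L[8]='e': occ=1, LF[8]=C('e')+1=13+1=14
L[9]='d': occ=2, LF[9]=C('d')+2=10+2=12
L[10]='e': occ=2, LF[10]=C('e')+2=13+2=15
L[11]='$': occ=0, LF[11]=C('$')+0=0+0=0
L[12]='a': occ=1, LF[12]=C('a')+1=1+1=2
L[13]='b': occ=2, LF[13]=C('b')+2=3+2=5
L[14]='b': occ=3, LF[14]=C('b')+3=3+3=6
L[15]='b': occ=4, LF[15]=C('b')+4=3+4=7

Answer: 8 9 3 10 13 11 1 4 14 12 15 0 2 5 6 7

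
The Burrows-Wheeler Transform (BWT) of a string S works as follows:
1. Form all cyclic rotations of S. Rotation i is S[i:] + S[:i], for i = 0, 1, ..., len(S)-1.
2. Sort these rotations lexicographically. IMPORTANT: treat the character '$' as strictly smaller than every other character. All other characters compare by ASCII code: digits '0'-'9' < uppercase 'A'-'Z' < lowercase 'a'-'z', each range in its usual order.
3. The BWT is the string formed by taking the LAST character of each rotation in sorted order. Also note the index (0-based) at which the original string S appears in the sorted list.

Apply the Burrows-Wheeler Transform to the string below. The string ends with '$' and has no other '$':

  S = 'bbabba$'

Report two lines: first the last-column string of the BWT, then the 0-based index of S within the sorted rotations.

All 7 rotations (rotation i = S[i:]+S[:i]):
  rot[0] = bbabba$
  rot[1] = babba$b
  rot[2] = abba$bb
  rot[3] = bba$bba
  rot[4] = ba$bbab
  rot[5] = a$bbabb
  rot[6] = $bbabba
Sorted (with $ < everything):
  sorted[0] = $bbabba  (last char: 'a')
  sorted[1] = a$bbabb  (last char: 'b')
  sorted[2] = abba$bb  (last char: 'b')
  sorted[3] = ba$bbab  (last char: 'b')
  sorted[4] = babba$b  (last char: 'b')
  sorted[5] = bba$bba  (last char: 'a')
  sorted[6] = bbabba$  (last char: '$')
Last column: abbbba$
Original string S is at sorted index 6

Answer: abbbba$
6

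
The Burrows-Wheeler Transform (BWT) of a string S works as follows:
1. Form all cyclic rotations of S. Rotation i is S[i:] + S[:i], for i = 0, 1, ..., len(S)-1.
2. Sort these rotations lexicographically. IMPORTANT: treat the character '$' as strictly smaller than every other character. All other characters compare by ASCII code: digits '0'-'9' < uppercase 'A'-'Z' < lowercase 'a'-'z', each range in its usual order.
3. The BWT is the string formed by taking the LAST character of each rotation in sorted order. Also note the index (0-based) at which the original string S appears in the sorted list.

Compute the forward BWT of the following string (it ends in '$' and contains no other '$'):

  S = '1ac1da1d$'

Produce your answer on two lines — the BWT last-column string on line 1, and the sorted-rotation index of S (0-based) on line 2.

All 9 rotations (rotation i = S[i:]+S[:i]):
  rot[0] = 1ac1da1d$
  rot[1] = ac1da1d$1
  rot[2] = c1da1d$1a
  rot[3] = 1da1d$1ac
  rot[4] = da1d$1ac1
  rot[5] = a1d$1ac1d
  rot[6] = 1d$1ac1da
  rot[7] = d$1ac1da1
  rot[8] = $1ac1da1d
Sorted (with $ < everything):
  sorted[0] = $1ac1da1d  (last char: 'd')
  sorted[1] = 1ac1da1d$  (last char: '$')
  sorted[2] = 1d$1ac1da  (last char: 'a')
  sorted[3] = 1da1d$1ac  (last char: 'c')
  sorted[4] = a1d$1ac1d  (last char: 'd')
  sorted[5] = ac1da1d$1  (last char: '1')
  sorted[6] = c1da1d$1a  (last char: 'a')
  sorted[7] = d$1ac1da1  (last char: '1')
  sorted[8] = da1d$1ac1  (last char: '1')
Last column: d$acd1a11
Original string S is at sorted index 1

Answer: d$acd1a11
1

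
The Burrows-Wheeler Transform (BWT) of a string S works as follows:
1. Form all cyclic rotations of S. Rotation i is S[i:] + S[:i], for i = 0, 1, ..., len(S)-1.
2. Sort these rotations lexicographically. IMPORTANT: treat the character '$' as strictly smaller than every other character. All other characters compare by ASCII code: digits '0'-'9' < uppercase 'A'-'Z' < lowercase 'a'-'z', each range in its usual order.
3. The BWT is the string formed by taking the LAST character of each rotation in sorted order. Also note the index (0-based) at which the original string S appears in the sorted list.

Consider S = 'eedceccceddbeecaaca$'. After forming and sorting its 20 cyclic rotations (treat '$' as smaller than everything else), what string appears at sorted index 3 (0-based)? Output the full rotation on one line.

All 20 rotations (rotation i = S[i:]+S[:i]):
  rot[0] = eedceccceddbeecaaca$
  rot[1] = edceccceddbeecaaca$e
  rot[2] = dceccceddbeecaaca$ee
  rot[3] = ceccceddbeecaaca$eed
  rot[4] = eccceddbeecaaca$eedc
  rot[5] = ccceddbeecaaca$eedce
  rot[6] = cceddbeecaaca$eedcec
  rot[7] = ceddbeecaaca$eedcecc
  rot[8] = eddbeecaaca$eedceccc
  rot[9] = ddbeecaaca$eedceccce
  rot[10] = dbeecaaca$eedceccced
  rot[11] = beecaaca$eedcecccedd
  rot[12] = eecaaca$eedceccceddb
  rot[13] = ecaaca$eedceccceddbe
  rot[14] = caaca$eedceccceddbee
  rot[15] = aaca$eedceccceddbeec
  rot[16] = aca$eedceccceddbeeca
  rot[17] = ca$eedceccceddbeecaa
  rot[18] = a$eedceccceddbeecaac
  rot[19] = $eedceccceddbeecaaca
Sorted (with $ < everything):
  sorted[0] = $eedceccceddbeecaaca
  sorted[1] = a$eedceccceddbeecaac
  sorted[2] = aaca$eedceccceddbeec
  sorted[3] = aca$eedceccceddbeeca
  sorted[4] = beecaaca$eedcecccedd
  sorted[5] = ca$eedceccceddbeecaa
  sorted[6] = caaca$eedceccceddbee
  sorted[7] = ccceddbeecaaca$eedce
  sorted[8] = cceddbeecaaca$eedcec
  sorted[9] = ceccceddbeecaaca$eed
  sorted[10] = ceddbeecaaca$eedcecc
  sorted[11] = dbeecaaca$eedceccced
  sorted[12] = dceccceddbeecaaca$ee
  sorted[13] = ddbeecaaca$eedceccce
  sorted[14] = ecaaca$eedceccceddbe
  sorted[15] = eccceddbeecaaca$eedc
  sorted[16] = edceccceddbeecaaca$e
  sorted[17] = eddbeecaaca$eedceccc
  sorted[18] = eecaaca$eedceccceddb
  sorted[19] = eedceccceddbeecaaca$
sorted[3] = aca$eedceccceddbeeca

Answer: aca$eedceccceddbeeca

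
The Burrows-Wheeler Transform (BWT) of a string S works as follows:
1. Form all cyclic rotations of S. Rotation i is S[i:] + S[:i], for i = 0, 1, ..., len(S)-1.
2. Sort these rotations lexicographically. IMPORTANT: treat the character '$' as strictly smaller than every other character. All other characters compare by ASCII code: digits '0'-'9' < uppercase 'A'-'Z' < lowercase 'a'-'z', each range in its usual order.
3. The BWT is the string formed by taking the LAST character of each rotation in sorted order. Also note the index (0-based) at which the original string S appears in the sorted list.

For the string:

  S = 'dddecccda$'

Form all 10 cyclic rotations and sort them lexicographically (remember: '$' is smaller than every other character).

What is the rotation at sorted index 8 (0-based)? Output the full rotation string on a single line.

All 10 rotations (rotation i = S[i:]+S[:i]):
  rot[0] = dddecccda$
  rot[1] = ddecccda$d
  rot[2] = decccda$dd
  rot[3] = ecccda$ddd
  rot[4] = cccda$ddde
  rot[5] = ccda$dddec
  rot[6] = cda$dddecc
  rot[7] = da$dddeccc
  rot[8] = a$dddecccd
  rot[9] = $dddecccda
Sorted (with $ < everything):
  sorted[0] = $dddecccda
  sorted[1] = a$dddecccd
  sorted[2] = cccda$ddde
  sorted[3] = ccda$dddec
  sorted[4] = cda$dddecc
  sorted[5] = da$dddeccc
  sorted[6] = dddecccda$
  sorted[7] = ddecccda$d
  sorted[8] = decccda$dd
  sorted[9] = ecccda$ddd
sorted[8] = decccda$dd

Answer: decccda$dd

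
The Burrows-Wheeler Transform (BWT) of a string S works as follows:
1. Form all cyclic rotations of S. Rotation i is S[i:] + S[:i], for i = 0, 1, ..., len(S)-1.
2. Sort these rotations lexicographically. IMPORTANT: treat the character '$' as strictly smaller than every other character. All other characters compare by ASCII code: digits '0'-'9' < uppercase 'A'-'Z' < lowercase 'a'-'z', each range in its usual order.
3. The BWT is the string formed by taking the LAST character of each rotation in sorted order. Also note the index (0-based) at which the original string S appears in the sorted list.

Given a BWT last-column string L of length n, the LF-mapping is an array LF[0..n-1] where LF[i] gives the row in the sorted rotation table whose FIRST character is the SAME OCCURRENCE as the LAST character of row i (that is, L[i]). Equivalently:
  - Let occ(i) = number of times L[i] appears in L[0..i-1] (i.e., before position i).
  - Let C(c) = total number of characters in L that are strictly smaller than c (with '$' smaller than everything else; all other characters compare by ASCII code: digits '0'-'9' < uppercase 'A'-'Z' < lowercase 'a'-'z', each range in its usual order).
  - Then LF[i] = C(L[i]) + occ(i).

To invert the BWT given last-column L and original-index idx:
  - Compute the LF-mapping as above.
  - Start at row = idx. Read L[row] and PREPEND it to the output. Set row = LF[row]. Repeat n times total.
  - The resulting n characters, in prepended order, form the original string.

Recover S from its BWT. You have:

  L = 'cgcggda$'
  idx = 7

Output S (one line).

LF mapping: 2 5 3 6 7 4 1 0
Walk LF starting at row 7, prepending L[row]:
  step 1: row=7, L[7]='$', prepend. Next row=LF[7]=0
  step 2: row=0, L[0]='c', prepend. Next row=LF[0]=2
  step 3: row=2, L[2]='c', prepend. Next row=LF[2]=3
  step 4: row=3, L[3]='g', prepend. Next row=LF[3]=6
  step 5: row=6, L[6]='a', prepend. Next row=LF[6]=1
  step 6: row=1, L[1]='g', prepend. Next row=LF[1]=5
  step 7: row=5, L[5]='d', prepend. Next row=LF[5]=4
  step 8: row=4, L[4]='g', prepend. Next row=LF[4]=7
Reversed output: gdgagcc$

Answer: gdgagcc$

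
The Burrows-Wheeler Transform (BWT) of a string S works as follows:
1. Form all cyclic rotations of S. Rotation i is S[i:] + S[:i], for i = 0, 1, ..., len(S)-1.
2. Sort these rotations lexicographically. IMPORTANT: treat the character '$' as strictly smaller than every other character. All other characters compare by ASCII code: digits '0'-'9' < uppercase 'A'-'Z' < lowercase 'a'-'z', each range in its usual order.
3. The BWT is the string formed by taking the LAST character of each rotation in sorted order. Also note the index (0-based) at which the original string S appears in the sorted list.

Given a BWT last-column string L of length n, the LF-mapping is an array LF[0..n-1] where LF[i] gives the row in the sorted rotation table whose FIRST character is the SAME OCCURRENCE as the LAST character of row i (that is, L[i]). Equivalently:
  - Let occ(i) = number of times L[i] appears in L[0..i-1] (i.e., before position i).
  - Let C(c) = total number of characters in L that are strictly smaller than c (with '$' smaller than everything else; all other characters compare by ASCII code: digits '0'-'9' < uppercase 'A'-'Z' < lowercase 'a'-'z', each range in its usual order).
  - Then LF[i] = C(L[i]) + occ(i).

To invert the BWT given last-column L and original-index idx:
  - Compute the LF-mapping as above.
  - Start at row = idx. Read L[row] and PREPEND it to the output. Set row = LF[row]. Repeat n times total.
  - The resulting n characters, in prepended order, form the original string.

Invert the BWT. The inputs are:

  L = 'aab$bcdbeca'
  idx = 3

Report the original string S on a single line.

Answer: aecdbcbbaa$

Derivation:
LF mapping: 1 2 4 0 5 7 9 6 10 8 3
Walk LF starting at row 3, prepending L[row]:
  step 1: row=3, L[3]='$', prepend. Next row=LF[3]=0
  step 2: row=0, L[0]='a', prepend. Next row=LF[0]=1
  step 3: row=1, L[1]='a', prepend. Next row=LF[1]=2
  step 4: row=2, L[2]='b', prepend. Next row=LF[2]=4
  step 5: row=4, L[4]='b', prepend. Next row=LF[4]=5
  step 6: row=5, L[5]='c', prepend. Next row=LF[5]=7
  step 7: row=7, L[7]='b', prepend. Next row=LF[7]=6
  step 8: row=6, L[6]='d', prepend. Next row=LF[6]=9
  step 9: row=9, L[9]='c', prepend. Next row=LF[9]=8
  step 10: row=8, L[8]='e', prepend. Next row=LF[8]=10
  step 11: row=10, L[10]='a', prepend. Next row=LF[10]=3
Reversed output: aecdbcbbaa$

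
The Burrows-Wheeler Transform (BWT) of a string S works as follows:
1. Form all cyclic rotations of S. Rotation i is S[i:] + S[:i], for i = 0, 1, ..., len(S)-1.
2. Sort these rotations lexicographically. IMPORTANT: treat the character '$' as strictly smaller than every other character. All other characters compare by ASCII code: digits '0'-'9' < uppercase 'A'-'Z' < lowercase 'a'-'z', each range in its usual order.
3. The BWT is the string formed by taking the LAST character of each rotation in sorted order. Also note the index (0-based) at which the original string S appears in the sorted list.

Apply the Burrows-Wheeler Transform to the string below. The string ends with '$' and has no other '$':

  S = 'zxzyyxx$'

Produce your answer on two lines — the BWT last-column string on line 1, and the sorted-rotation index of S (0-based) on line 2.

All 8 rotations (rotation i = S[i:]+S[:i]):
  rot[0] = zxzyyxx$
  rot[1] = xzyyxx$z
  rot[2] = zyyxx$zx
  rot[3] = yyxx$zxz
  rot[4] = yxx$zxzy
  rot[5] = xx$zxzyy
  rot[6] = x$zxzyyx
  rot[7] = $zxzyyxx
Sorted (with $ < everything):
  sorted[0] = $zxzyyxx  (last char: 'x')
  sorted[1] = x$zxzyyx  (last char: 'x')
  sorted[2] = xx$zxzyy  (last char: 'y')
  sorted[3] = xzyyxx$z  (last char: 'z')
  sorted[4] = yxx$zxzy  (last char: 'y')
  sorted[5] = yyxx$zxz  (last char: 'z')
  sorted[6] = zxzyyxx$  (last char: '$')
  sorted[7] = zyyxx$zx  (last char: 'x')
Last column: xxyzyz$x
Original string S is at sorted index 6

Answer: xxyzyz$x
6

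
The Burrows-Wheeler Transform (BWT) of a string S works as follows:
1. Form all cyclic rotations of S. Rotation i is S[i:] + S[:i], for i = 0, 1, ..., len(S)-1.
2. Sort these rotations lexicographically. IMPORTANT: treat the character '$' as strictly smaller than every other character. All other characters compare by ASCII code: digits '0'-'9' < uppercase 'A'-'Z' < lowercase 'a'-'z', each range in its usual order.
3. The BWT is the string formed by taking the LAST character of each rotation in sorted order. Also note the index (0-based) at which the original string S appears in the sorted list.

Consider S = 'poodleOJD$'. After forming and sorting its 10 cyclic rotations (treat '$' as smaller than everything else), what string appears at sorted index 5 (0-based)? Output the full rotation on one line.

All 10 rotations (rotation i = S[i:]+S[:i]):
  rot[0] = poodleOJD$
  rot[1] = oodleOJD$p
  rot[2] = odleOJD$po
  rot[3] = dleOJD$poo
  rot[4] = leOJD$pood
  rot[5] = eOJD$poodl
  rot[6] = OJD$poodle
  rot[7] = JD$poodleO
  rot[8] = D$poodleOJ
  rot[9] = $poodleOJD
Sorted (with $ < everything):
  sorted[0] = $poodleOJD
  sorted[1] = D$poodleOJ
  sorted[2] = JD$poodleO
  sorted[3] = OJD$poodle
  sorted[4] = dleOJD$poo
  sorted[5] = eOJD$poodl
  sorted[6] = leOJD$pood
  sorted[7] = odleOJD$po
  sorted[8] = oodleOJD$p
  sorted[9] = poodleOJD$
sorted[5] = eOJD$poodl

Answer: eOJD$poodl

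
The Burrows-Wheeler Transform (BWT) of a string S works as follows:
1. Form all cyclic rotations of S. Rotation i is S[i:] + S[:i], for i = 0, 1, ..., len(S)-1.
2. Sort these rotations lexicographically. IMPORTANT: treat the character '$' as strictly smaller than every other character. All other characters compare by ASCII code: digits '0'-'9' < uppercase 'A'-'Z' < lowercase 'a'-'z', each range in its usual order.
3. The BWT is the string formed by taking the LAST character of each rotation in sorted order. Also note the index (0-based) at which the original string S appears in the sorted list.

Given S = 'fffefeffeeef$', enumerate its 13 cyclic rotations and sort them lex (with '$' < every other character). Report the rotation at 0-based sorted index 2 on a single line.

Answer: eef$fffefeffe

Derivation:
All 13 rotations (rotation i = S[i:]+S[:i]):
  rot[0] = fffefeffeeef$
  rot[1] = ffefeffeeef$f
  rot[2] = fefeffeeef$ff
  rot[3] = efeffeeef$fff
  rot[4] = feffeeef$fffe
  rot[5] = effeeef$fffef
  rot[6] = ffeeef$fffefe
  rot[7] = feeef$fffefef
  rot[8] = eeef$fffefeff
  rot[9] = eef$fffefeffe
  rot[10] = ef$fffefeffee
  rot[11] = f$fffefeffeee
  rot[12] = $fffefeffeeef
Sorted (with $ < everything):
  sorted[0] = $fffefeffeeef
  sorted[1] = eeef$fffefeff
  sorted[2] = eef$fffefeffe
  sorted[3] = ef$fffefeffee
  sorted[4] = efeffeeef$fff
  sorted[5] = effeeef$fffef
  sorted[6] = f$fffefeffeee
  sorted[7] = feeef$fffefef
  sorted[8] = fefeffeeef$ff
  sorted[9] = feffeeef$fffe
  sorted[10] = ffeeef$fffefe
  sorted[11] = ffefeffeeef$f
  sorted[12] = fffefeffeeef$
sorted[2] = eef$fffefeffe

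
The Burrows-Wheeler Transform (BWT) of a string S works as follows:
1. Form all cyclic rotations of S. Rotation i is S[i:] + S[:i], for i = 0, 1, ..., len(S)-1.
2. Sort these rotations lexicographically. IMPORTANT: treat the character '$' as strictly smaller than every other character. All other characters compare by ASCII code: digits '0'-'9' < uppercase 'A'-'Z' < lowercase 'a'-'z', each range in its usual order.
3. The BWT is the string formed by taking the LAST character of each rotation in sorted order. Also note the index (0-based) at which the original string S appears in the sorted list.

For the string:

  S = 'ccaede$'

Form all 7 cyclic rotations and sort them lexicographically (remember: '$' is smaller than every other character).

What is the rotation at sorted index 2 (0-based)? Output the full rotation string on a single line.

Answer: caede$c

Derivation:
All 7 rotations (rotation i = S[i:]+S[:i]):
  rot[0] = ccaede$
  rot[1] = caede$c
  rot[2] = aede$cc
  rot[3] = ede$cca
  rot[4] = de$ccae
  rot[5] = e$ccaed
  rot[6] = $ccaede
Sorted (with $ < everything):
  sorted[0] = $ccaede
  sorted[1] = aede$cc
  sorted[2] = caede$c
  sorted[3] = ccaede$
  sorted[4] = de$ccae
  sorted[5] = e$ccaed
  sorted[6] = ede$cca
sorted[2] = caede$c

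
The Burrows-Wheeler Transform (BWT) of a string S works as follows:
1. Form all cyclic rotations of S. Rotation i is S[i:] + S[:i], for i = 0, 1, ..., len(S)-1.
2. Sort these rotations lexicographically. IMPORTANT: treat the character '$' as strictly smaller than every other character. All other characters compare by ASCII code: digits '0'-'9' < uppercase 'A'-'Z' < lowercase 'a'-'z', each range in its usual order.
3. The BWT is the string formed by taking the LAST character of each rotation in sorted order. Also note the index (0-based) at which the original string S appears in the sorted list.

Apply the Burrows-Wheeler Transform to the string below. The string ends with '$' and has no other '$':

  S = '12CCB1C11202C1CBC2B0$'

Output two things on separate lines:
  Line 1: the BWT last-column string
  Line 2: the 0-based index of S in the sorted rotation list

All 21 rotations (rotation i = S[i:]+S[:i]):
  rot[0] = 12CCB1C11202C1CBC2B0$
  rot[1] = 2CCB1C11202C1CBC2B0$1
  rot[2] = CCB1C11202C1CBC2B0$12
  rot[3] = CB1C11202C1CBC2B0$12C
  rot[4] = B1C11202C1CBC2B0$12CC
  rot[5] = 1C11202C1CBC2B0$12CCB
  rot[6] = C11202C1CBC2B0$12CCB1
  rot[7] = 11202C1CBC2B0$12CCB1C
  rot[8] = 1202C1CBC2B0$12CCB1C1
  rot[9] = 202C1CBC2B0$12CCB1C11
  rot[10] = 02C1CBC2B0$12CCB1C112
  rot[11] = 2C1CBC2B0$12CCB1C1120
  rot[12] = C1CBC2B0$12CCB1C11202
  rot[13] = 1CBC2B0$12CCB1C11202C
  rot[14] = CBC2B0$12CCB1C11202C1
  rot[15] = BC2B0$12CCB1C11202C1C
  rot[16] = C2B0$12CCB1C11202C1CB
  rot[17] = 2B0$12CCB1C11202C1CBC
  rot[18] = B0$12CCB1C11202C1CBC2
  rot[19] = 0$12CCB1C11202C1CBC2B
  rot[20] = $12CCB1C11202C1CBC2B0
Sorted (with $ < everything):
  sorted[0] = $12CCB1C11202C1CBC2B0  (last char: '0')
  sorted[1] = 0$12CCB1C11202C1CBC2B  (last char: 'B')
  sorted[2] = 02C1CBC2B0$12CCB1C112  (last char: '2')
  sorted[3] = 11202C1CBC2B0$12CCB1C  (last char: 'C')
  sorted[4] = 1202C1CBC2B0$12CCB1C1  (last char: '1')
  sorted[5] = 12CCB1C11202C1CBC2B0$  (last char: '$')
  sorted[6] = 1C11202C1CBC2B0$12CCB  (last char: 'B')
  sorted[7] = 1CBC2B0$12CCB1C11202C  (last char: 'C')
  sorted[8] = 202C1CBC2B0$12CCB1C11  (last char: '1')
  sorted[9] = 2B0$12CCB1C11202C1CBC  (last char: 'C')
  sorted[10] = 2C1CBC2B0$12CCB1C1120  (last char: '0')
  sorted[11] = 2CCB1C11202C1CBC2B0$1  (last char: '1')
  sorted[12] = B0$12CCB1C11202C1CBC2  (last char: '2')
  sorted[13] = B1C11202C1CBC2B0$12CC  (last char: 'C')
  sorted[14] = BC2B0$12CCB1C11202C1C  (last char: 'C')
  sorted[15] = C11202C1CBC2B0$12CCB1  (last char: '1')
  sorted[16] = C1CBC2B0$12CCB1C11202  (last char: '2')
  sorted[17] = C2B0$12CCB1C11202C1CB  (last char: 'B')
  sorted[18] = CB1C11202C1CBC2B0$12C  (last char: 'C')
  sorted[19] = CBC2B0$12CCB1C11202C1  (last char: '1')
  sorted[20] = CCB1C11202C1CBC2B0$12  (last char: '2')
Last column: 0B2C1$BC1C012CC12BC12
Original string S is at sorted index 5

Answer: 0B2C1$BC1C012CC12BC12
5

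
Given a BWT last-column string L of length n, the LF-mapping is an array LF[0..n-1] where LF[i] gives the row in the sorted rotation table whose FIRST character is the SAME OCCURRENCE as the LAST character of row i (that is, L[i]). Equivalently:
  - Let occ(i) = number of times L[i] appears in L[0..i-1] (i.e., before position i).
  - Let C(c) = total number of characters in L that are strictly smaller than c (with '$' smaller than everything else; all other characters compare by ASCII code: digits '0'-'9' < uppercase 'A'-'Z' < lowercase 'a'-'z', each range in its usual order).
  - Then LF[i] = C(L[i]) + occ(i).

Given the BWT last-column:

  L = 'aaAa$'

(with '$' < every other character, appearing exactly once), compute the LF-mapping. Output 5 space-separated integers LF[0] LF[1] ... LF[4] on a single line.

Answer: 2 3 1 4 0

Derivation:
Char counts: '$':1, 'A':1, 'a':3
C (first-col start): C('$')=0, C('A')=1, C('a')=2
L[0]='a': occ=0, LF[0]=C('a')+0=2+0=2
L[1]='a': occ=1, LF[1]=C('a')+1=2+1=3
L[2]='A': occ=0, LF[2]=C('A')+0=1+0=1
L[3]='a': occ=2, LF[3]=C('a')+2=2+2=4
L[4]='$': occ=0, LF[4]=C('$')+0=0+0=0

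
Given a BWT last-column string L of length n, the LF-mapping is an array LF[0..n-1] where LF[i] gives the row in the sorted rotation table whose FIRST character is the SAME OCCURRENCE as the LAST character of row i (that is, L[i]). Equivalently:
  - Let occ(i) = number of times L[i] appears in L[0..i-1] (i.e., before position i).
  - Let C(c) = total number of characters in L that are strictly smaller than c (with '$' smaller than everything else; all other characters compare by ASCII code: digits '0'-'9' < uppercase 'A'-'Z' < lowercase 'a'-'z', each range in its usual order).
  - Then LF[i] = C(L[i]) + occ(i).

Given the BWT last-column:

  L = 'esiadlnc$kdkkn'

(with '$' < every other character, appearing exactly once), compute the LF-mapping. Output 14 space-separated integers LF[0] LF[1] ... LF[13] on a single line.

Answer: 5 13 6 1 3 10 11 2 0 7 4 8 9 12

Derivation:
Char counts: '$':1, 'a':1, 'c':1, 'd':2, 'e':1, 'i':1, 'k':3, 'l':1, 'n':2, 's':1
C (first-col start): C('$')=0, C('a')=1, C('c')=2, C('d')=3, C('e')=5, C('i')=6, C('k')=7, C('l')=10, C('n')=11, C('s')=13
L[0]='e': occ=0, LF[0]=C('e')+0=5+0=5
L[1]='s': occ=0, LF[1]=C('s')+0=13+0=13
L[2]='i': occ=0, LF[2]=C('i')+0=6+0=6
L[3]='a': occ=0, LF[3]=C('a')+0=1+0=1
L[4]='d': occ=0, LF[4]=C('d')+0=3+0=3
L[5]='l': occ=0, LF[5]=C('l')+0=10+0=10
L[6]='n': occ=0, LF[6]=C('n')+0=11+0=11
L[7]='c': occ=0, LF[7]=C('c')+0=2+0=2
L[8]='$': occ=0, LF[8]=C('$')+0=0+0=0
L[9]='k': occ=0, LF[9]=C('k')+0=7+0=7
L[10]='d': occ=1, LF[10]=C('d')+1=3+1=4
L[11]='k': occ=1, LF[11]=C('k')+1=7+1=8
L[12]='k': occ=2, LF[12]=C('k')+2=7+2=9
L[13]='n': occ=1, LF[13]=C('n')+1=11+1=12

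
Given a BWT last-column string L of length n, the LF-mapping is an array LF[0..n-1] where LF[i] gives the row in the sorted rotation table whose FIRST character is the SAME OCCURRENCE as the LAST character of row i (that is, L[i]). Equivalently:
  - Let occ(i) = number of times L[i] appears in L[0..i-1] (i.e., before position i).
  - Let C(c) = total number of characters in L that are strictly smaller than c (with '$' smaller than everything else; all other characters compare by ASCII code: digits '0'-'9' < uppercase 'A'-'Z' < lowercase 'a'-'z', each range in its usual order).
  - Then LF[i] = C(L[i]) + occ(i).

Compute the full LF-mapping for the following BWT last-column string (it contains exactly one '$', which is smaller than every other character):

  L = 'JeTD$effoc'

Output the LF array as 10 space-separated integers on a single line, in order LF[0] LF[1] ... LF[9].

Answer: 2 5 3 1 0 6 7 8 9 4

Derivation:
Char counts: '$':1, 'D':1, 'J':1, 'T':1, 'c':1, 'e':2, 'f':2, 'o':1
C (first-col start): C('$')=0, C('D')=1, C('J')=2, C('T')=3, C('c')=4, C('e')=5, C('f')=7, C('o')=9
L[0]='J': occ=0, LF[0]=C('J')+0=2+0=2
L[1]='e': occ=0, LF[1]=C('e')+0=5+0=5
L[2]='T': occ=0, LF[2]=C('T')+0=3+0=3
L[3]='D': occ=0, LF[3]=C('D')+0=1+0=1
L[4]='$': occ=0, LF[4]=C('$')+0=0+0=0
L[5]='e': occ=1, LF[5]=C('e')+1=5+1=6
L[6]='f': occ=0, LF[6]=C('f')+0=7+0=7
L[7]='f': occ=1, LF[7]=C('f')+1=7+1=8
L[8]='o': occ=0, LF[8]=C('o')+0=9+0=9
L[9]='c': occ=0, LF[9]=C('c')+0=4+0=4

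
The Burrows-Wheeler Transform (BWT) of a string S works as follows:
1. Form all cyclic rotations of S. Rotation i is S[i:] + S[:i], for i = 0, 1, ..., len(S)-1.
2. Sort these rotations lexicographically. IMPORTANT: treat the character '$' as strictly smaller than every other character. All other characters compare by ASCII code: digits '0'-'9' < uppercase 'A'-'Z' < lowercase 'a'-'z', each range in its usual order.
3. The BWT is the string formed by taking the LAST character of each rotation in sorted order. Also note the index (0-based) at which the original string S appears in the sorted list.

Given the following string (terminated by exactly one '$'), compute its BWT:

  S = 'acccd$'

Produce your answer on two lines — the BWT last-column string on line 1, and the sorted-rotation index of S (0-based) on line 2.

All 6 rotations (rotation i = S[i:]+S[:i]):
  rot[0] = acccd$
  rot[1] = cccd$a
  rot[2] = ccd$ac
  rot[3] = cd$acc
  rot[4] = d$accc
  rot[5] = $acccd
Sorted (with $ < everything):
  sorted[0] = $acccd  (last char: 'd')
  sorted[1] = acccd$  (last char: '$')
  sorted[2] = cccd$a  (last char: 'a')
  sorted[3] = ccd$ac  (last char: 'c')
  sorted[4] = cd$acc  (last char: 'c')
  sorted[5] = d$accc  (last char: 'c')
Last column: d$accc
Original string S is at sorted index 1

Answer: d$accc
1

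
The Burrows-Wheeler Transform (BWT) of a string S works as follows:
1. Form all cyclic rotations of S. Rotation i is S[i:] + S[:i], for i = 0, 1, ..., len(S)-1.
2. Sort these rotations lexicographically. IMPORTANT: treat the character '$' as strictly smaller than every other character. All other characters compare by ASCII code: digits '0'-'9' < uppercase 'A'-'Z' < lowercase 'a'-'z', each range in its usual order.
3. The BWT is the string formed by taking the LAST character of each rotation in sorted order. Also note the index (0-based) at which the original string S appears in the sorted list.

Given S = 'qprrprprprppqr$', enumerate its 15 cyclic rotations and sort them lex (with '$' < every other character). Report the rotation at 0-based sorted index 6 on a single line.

All 15 rotations (rotation i = S[i:]+S[:i]):
  rot[0] = qprrprprprppqr$
  rot[1] = prrprprprppqr$q
  rot[2] = rrprprprppqr$qp
  rot[3] = rprprprppqr$qpr
  rot[4] = prprprppqr$qprr
  rot[5] = rprprppqr$qprrp
  rot[6] = prprppqr$qprrpr
  rot[7] = rprppqr$qprrprp
  rot[8] = prppqr$qprrprpr
  rot[9] = rppqr$qprrprprp
  rot[10] = ppqr$qprrprprpr
  rot[11] = pqr$qprrprprprp
  rot[12] = qr$qprrprprprpp
  rot[13] = r$qprrprprprppq
  rot[14] = $qprrprprprppqr
Sorted (with $ < everything):
  sorted[0] = $qprrprprprppqr
  sorted[1] = ppqr$qprrprprpr
  sorted[2] = pqr$qprrprprprp
  sorted[3] = prppqr$qprrprpr
  sorted[4] = prprppqr$qprrpr
  sorted[5] = prprprppqr$qprr
  sorted[6] = prrprprprppqr$q
  sorted[7] = qprrprprprppqr$
  sorted[8] = qr$qprrprprprpp
  sorted[9] = r$qprrprprprppq
  sorted[10] = rppqr$qprrprprp
  sorted[11] = rprppqr$qprrprp
  sorted[12] = rprprppqr$qprrp
  sorted[13] = rprprprppqr$qpr
  sorted[14] = rrprprprppqr$qp
sorted[6] = prrprprprppqr$q

Answer: prrprprprppqr$q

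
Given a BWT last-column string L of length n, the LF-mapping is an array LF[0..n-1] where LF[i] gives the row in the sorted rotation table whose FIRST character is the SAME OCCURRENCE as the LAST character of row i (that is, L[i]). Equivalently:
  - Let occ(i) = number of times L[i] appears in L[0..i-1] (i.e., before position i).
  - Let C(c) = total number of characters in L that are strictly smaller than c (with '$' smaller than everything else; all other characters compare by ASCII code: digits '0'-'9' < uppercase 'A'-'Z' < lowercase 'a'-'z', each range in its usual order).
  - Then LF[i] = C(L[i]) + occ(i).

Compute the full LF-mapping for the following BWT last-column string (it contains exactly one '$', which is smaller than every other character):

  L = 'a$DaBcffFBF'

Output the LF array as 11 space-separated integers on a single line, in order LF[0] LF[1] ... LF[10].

Char counts: '$':1, 'B':2, 'D':1, 'F':2, 'a':2, 'c':1, 'f':2
C (first-col start): C('$')=0, C('B')=1, C('D')=3, C('F')=4, C('a')=6, C('c')=8, C('f')=9
L[0]='a': occ=0, LF[0]=C('a')+0=6+0=6
L[1]='$': occ=0, LF[1]=C('$')+0=0+0=0
L[2]='D': occ=0, LF[2]=C('D')+0=3+0=3
L[3]='a': occ=1, LF[3]=C('a')+1=6+1=7
L[4]='B': occ=0, LF[4]=C('B')+0=1+0=1
L[5]='c': occ=0, LF[5]=C('c')+0=8+0=8
L[6]='f': occ=0, LF[6]=C('f')+0=9+0=9
L[7]='f': occ=1, LF[7]=C('f')+1=9+1=10
L[8]='F': occ=0, LF[8]=C('F')+0=4+0=4
L[9]='B': occ=1, LF[9]=C('B')+1=1+1=2
L[10]='F': occ=1, LF[10]=C('F')+1=4+1=5

Answer: 6 0 3 7 1 8 9 10 4 2 5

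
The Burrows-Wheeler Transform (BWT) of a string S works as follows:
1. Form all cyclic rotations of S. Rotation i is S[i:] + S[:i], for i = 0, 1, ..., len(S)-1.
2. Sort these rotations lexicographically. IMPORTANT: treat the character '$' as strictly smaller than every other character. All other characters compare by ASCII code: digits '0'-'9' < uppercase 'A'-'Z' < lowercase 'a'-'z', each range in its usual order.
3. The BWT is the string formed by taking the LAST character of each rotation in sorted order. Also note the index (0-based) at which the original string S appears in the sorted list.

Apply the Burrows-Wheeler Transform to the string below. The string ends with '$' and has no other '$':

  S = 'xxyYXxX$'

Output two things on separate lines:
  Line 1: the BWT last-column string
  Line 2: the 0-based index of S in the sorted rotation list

All 8 rotations (rotation i = S[i:]+S[:i]):
  rot[0] = xxyYXxX$
  rot[1] = xyYXxX$x
  rot[2] = yYXxX$xx
  rot[3] = YXxX$xxy
  rot[4] = XxX$xxyY
  rot[5] = xX$xxyYX
  rot[6] = X$xxyYXx
  rot[7] = $xxyYXxX
Sorted (with $ < everything):
  sorted[0] = $xxyYXxX  (last char: 'X')
  sorted[1] = X$xxyYXx  (last char: 'x')
  sorted[2] = XxX$xxyY  (last char: 'Y')
  sorted[3] = YXxX$xxy  (last char: 'y')
  sorted[4] = xX$xxyYX  (last char: 'X')
  sorted[5] = xxyYXxX$  (last char: '$')
  sorted[6] = xyYXxX$x  (last char: 'x')
  sorted[7] = yYXxX$xx  (last char: 'x')
Last column: XxYyX$xx
Original string S is at sorted index 5

Answer: XxYyX$xx
5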